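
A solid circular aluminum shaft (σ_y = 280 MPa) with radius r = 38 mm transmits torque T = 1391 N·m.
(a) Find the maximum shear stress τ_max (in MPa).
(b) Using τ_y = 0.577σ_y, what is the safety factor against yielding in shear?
(a) For a solid circular shaft, τ_max = T·r/J with J = π·r^4/2, i.e. τ_max = 2·T / (π·r^3). Convert r = 38 mm = 0.038 m.
  τ_max = (2 × 1391) / (π × 0.038^3) = 1.614 × 10⁷ Pa = 16.14 MPa
(b) τ_y = 0.577 × 280 = 161.56 MPa
  SF = τ_y/τ_max = 161.56 / 16.14 = 10.01
Final answer: (a) τ_max = 16.14 MPa, (b) SF = 10.01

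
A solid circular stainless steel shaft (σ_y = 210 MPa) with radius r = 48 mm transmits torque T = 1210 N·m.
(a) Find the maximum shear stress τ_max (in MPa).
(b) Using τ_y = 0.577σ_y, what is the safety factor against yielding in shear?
(a) For a solid circular shaft, τ_max = T·r/J with J = π·r^4/2, i.e. τ_max = 2·T / (π·r^3). Convert r = 48 mm = 0.048 m.
  τ_max = (2 × 1210) / (π × 0.048^3) = 6.965 × 10⁶ Pa = 6.965 MPa
(b) τ_y = 0.577 × 210 = 121.17 MPa
  SF = τ_y/τ_max = 121.17 / 6.965 = 17.4
Final answer: (a) τ_max = 6.965 MPa, (b) SF = 17.4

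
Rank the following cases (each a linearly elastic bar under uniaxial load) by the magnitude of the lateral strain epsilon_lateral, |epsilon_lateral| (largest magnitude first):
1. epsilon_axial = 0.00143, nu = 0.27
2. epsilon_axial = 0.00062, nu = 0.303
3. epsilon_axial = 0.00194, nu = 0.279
Model: a linearly elastic bar under uniaxial load, so epsilon_lateral = -nu·epsilon_axial (SI units).
  Case 1: epsilon_lateral = -(0.27 × 0.00143) = -0.0003861
  Case 2: epsilon_lateral = -(0.303 × 0.00062) = -0.0001879
  Case 3: epsilon_lateral = -(0.279 × 0.00194) = -0.0005413
Ordering by |epsilon_lateral|: 0.0005413 (case 3) > 0.0003861 (case 1) > 0.0001879 (case 2)
Final answer: 3, 1, 2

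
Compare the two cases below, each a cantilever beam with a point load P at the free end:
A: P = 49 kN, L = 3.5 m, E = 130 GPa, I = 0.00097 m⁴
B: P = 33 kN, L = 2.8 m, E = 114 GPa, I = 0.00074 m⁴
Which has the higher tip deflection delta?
Model: a cantilever beam with a point load P at the free end, so delta = (P·L^3) / (3·E·I) (SI units).
  A: delta = (49000 × 3.5^3) / (3 × (1.3 × 10¹¹) × 0.00097) = 0.005553 m = 5.553 mm
  B: delta = (33000 × 2.8^3) / (3 × (1.14 × 10¹¹) × 0.00074) = 0.002862 m = 2.862 mm
5.553 mm > 2.862 mm, so A is larger.
Final answer: A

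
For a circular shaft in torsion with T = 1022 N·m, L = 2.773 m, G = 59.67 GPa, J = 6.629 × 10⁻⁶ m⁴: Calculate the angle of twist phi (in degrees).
Model: a circular shaft in torsion, so phi = (T·L) / (G·J).
Convert to SI units:
  G = 59.67 GPa = 5.967 × 10¹⁰ Pa
Substitute:
  phi = (1022 × 2.773) / ((5.967 × 10¹⁰) × (6.629 × 10⁻⁶))
  phi = 0.007165 rad
Convert to degrees: phi = 0.007165 × 180/π = 0.4105°
Final answer: phi = 0.4105°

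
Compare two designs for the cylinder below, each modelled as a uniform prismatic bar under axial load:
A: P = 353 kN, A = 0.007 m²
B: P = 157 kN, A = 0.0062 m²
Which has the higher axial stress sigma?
Model: a uniform prismatic bar under axial load, so sigma = P / A (SI units).
  A: sigma = 353000 / 0.007 = 5.043 × 10⁷ Pa = 50.43 MPa
  B: sigma = 157000 / 0.0062 = 2.532 × 10⁷ Pa = 25.32 MPa
50.43 MPa > 25.32 MPa, so A is larger.
Final answer: A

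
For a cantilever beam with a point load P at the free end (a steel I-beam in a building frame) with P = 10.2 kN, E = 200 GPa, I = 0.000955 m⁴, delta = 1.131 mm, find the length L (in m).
Model: a cantilever beam with a point load P at the free end, so delta = (P·L^3) / (3·E·I).
Solve for L: L = ((3·delta·E·I) / P)^(1/3).
Convert to SI units:
  P = 10.2 kN = 10200 N
  E = 200 GPa = 2 × 10¹¹ Pa
  delta = 1.131 mm = 0.001131 m
Substitute:
  L = ((3 × 0.001131 × (2 × 10¹¹) × 0.000955) / 10200)^(1/3)
  L = 3.99 m
Final answer: L = 3.99 m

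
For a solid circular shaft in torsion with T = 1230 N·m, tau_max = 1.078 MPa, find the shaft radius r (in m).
Model: a solid circular shaft in torsion, so tau_max = (2·T) / (π·r^3).
Solve for r: r = ((2·T) / (π·tau_max))^(1/3).
Convert to SI units:
  tau_max = 1.078 MPa = 1.078 × 10⁶ Pa
Substitute:
  r = ((2 × 1230) / (π × (1.078 × 10⁶)))^(1/3)
  r = 0.08989 m
Final answer: r = 0.08989 m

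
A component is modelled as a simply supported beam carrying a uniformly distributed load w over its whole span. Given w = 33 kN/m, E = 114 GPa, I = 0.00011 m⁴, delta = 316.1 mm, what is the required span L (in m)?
Model: a simply supported beam carrying a uniformly distributed load w over its whole span, so delta = (5·w·L^4) / (384·E·I).
Solve for L: L = ((384·delta·E·I) / (5·w))^(1/4).
Convert to SI units:
  w = 33 kN/m = 33000 N/m
  E = 114 GPa = 1.14 × 10¹¹ Pa
  delta = 316.1 mm = 0.3161 m
Substitute:
  L = ((384 × 0.3161 × (1.14 × 10¹¹) × 0.00011) / (5 × 33000))^(1/4)
  L = 9.8 m
Final answer: L = 9.8 m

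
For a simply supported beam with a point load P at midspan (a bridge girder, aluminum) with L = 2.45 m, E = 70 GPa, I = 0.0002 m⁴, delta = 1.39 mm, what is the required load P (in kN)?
Model: a simply supported beam with a point load P at midspan, so delta = (P·L^3) / (48·E·I).
Solve for P: P = (48·delta·E·I) / L^3.
Convert to SI units:
  E = 70 GPa = 7 × 10¹⁰ Pa
  delta = 1.39 mm = 0.00139 m
Substitute:
  P = (48 × 0.00139 × (7 × 10¹⁰) × 0.0002) / 2.45^3
  P = 63520 N
Convert: P = 63520 N = 63.52 kN
Final answer: P = 63.52 kN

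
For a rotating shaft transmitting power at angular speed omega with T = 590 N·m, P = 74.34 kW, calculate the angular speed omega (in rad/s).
Model: a rotating shaft transmitting power at angular speed omega, so P = T·omega.
Solve for omega: omega = P / T.
Convert to SI units:
  P = 74.34 kW = 74340 W
Substitute:
  omega = 74340 / 590
  omega = 126 rad/s
Final answer: omega = 126 rad/s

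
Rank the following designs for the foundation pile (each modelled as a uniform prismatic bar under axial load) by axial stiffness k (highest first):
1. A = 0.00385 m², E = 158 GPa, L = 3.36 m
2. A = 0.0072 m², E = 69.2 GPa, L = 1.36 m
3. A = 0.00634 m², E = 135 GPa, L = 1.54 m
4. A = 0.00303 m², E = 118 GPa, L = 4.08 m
Model: a uniform prismatic bar under axial load, so k = (A·E) / L (SI units).
  Case 1: k = (0.00385 × (1.58 × 10¹¹)) / 3.36 = 1.81 × 10⁸ N/m = 181 MN/m
  Case 2: k = (0.0072 × (6.92 × 10¹⁰)) / 1.36 = 3.664 × 10⁸ N/m = 366.4 MN/m
  Case 3: k = (0.00634 × (1.35 × 10¹¹)) / 1.54 = 5.558 × 10⁸ N/m = 555.8 MN/m
  Case 4: k = (0.00303 × (1.18 × 10¹¹)) / 4.08 = 8.763 × 10⁷ N/m = 87.63 MN/m
Ordering: 555.8 MN/m (case 3) > 366.4 MN/m (case 2) > 181 MN/m (case 1) > 87.63 MN/m (case 4)
Final answer: 3, 2, 1, 4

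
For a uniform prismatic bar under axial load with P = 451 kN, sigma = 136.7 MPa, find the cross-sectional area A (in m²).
Model: a uniform prismatic bar under axial load, so sigma = P / A.
Solve for A: A = P / sigma.
Convert to SI units:
  P = 451 kN = 451000 N
  sigma = 136.7 MPa = 1.367 × 10⁸ Pa
Substitute:
  A = 451000 / (1.367 × 10⁸)
  A = 0.003299 m²
Final answer: A = 0.003299 m²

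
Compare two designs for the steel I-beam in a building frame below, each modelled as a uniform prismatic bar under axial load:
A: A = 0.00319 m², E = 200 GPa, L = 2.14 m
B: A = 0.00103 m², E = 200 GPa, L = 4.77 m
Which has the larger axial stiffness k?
Model: a uniform prismatic bar under axial load, so k = (A·E) / L (SI units).
  A: k = (0.00319 × (2 × 10¹¹)) / 2.14 = 2.981 × 10⁸ N/m = 298.1 MN/m
  B: k = (0.00103 × (2 × 10¹¹)) / 4.77 = 4.319 × 10⁷ N/m = 43.19 MN/m
298.1 MN/m > 43.19 MN/m, so A is larger.
Final answer: A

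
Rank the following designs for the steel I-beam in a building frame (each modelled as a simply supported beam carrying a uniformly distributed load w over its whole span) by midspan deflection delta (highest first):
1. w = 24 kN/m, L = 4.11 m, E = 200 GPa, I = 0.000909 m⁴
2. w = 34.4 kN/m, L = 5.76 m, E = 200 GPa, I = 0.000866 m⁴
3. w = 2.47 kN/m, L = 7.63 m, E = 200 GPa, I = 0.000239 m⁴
Model: a simply supported beam carrying a uniformly distributed load w over its whole span, so delta = (5·w·L^4) / (384·E·I) (SI units).
  Case 1: delta = (5 × 24000 × 4.11^4) / (384 × (2 × 10¹¹) × 0.000909) = 0.0004905 m = 0.4905 mm
  Case 2: delta = (5 × 34400 × 5.76^4) / (384 × (2 × 10¹¹) × 0.000866) = 0.002847 m = 2.847 mm
  Case 3: delta = (5 × 2470 × 7.63^4) / (384 × (2 × 10¹¹) × 0.000239) = 0.00228 m = 2.28 mm
Ordering: 2.847 mm (case 2) > 2.28 mm (case 3) > 0.4905 mm (case 1)
Final answer: 2, 3, 1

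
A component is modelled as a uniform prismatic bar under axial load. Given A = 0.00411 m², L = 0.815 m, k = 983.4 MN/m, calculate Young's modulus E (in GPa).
Model: a uniform prismatic bar under axial load, so k = (A·E) / L.
Solve for E: E = (k·L) / A.
Convert to SI units:
  k = 983.4 MN/m = 9.834 × 10⁸ N/m
Substitute:
  E = ((9.834 × 10⁸) × 0.815) / 0.00411
  E = 1.95 × 10¹¹ Pa
Convert: E = 1.95 × 10¹¹ Pa = 195 GPa
Final answer: E = 195 GPa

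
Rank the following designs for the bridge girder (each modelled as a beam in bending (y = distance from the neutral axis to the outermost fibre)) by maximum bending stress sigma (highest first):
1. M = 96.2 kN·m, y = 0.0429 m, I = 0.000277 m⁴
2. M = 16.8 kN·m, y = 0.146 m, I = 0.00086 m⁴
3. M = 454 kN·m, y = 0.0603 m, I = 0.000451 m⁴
Model: a beam in bending (y = distance from the neutral axis to the outermost fibre), so sigma = (M·y) / I (SI units).
  Case 1: sigma = (96200 × 0.0429) / 0.000277 = 1.49 × 10⁷ Pa = 14.9 MPa
  Case 2: sigma = (16800 × 0.146) / 0.00086 = 2.852 × 10⁶ Pa = 2.852 MPa
  Case 3: sigma = (454000 × 0.0603) / 0.000451 = 6.07 × 10⁷ Pa = 60.7 MPa
Ordering: 60.7 MPa (case 3) > 14.9 MPa (case 1) > 2.852 MPa (case 2)
Final answer: 3, 1, 2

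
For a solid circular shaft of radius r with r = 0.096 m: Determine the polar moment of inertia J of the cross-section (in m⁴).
Model: a solid circular shaft of radius r, so J = (π·r^4) / 2.
Substitute:
  J = (π × 0.096^4) / 2
  J = 0.0001334 m⁴
Final answer: J = 0.0001334 m⁴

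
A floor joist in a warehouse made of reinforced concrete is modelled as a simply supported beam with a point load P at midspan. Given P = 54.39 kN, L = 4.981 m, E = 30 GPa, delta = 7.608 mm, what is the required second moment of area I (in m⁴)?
Model: a simply supported beam with a point load P at midspan, so delta = (P·L^3) / (48·E·I).
Solve for I: I = (P·L^3) / (48·delta·E).
Convert to SI units:
  P = 54.39 kN = 54390 N
  E = 30 GPa = 3 × 10¹⁰ Pa
  delta = 7.608 mm = 0.007608 m
Substitute:
  I = (54390 × 4.981^3) / (48 × 0.007608 × (3 × 10¹⁰))
  I = 0.0006135 m⁴
Final answer: I = 0.0006135 m⁴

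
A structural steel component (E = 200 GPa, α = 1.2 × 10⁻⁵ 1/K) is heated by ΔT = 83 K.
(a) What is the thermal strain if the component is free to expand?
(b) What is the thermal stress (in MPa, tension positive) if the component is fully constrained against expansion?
(a) Free thermal strain ε_th = α·ΔT = (1.2 × 10⁻⁵) × 83 = 0.000996
(b) Fully constrained, the expansion is suppressed, so σ = -E·α·ΔT. Convert E = 200 GPa = 2 × 10¹¹ Pa.
  σ = -(2 × 10¹¹) × (1.2 × 10⁻⁵) × 83 = -1.992 × 10⁸ Pa = -199.2 MPa (compressive)
Final answer: (a) ε_th = 0.000996, (b) σ = -199.2 MPa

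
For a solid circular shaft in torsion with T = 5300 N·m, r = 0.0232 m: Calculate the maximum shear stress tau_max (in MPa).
Model: a solid circular shaft in torsion, so tau_max = (2·T) / (π·r^3).
Substitute:
  tau_max = (2 × 5300) / (π × 0.0232^3)
  tau_max = 2.702 × 10⁸ Pa
Convert: tau_max = 2.702 × 10⁸ Pa = 270.2 MPa
Final answer: tau_max = 270.2 MPa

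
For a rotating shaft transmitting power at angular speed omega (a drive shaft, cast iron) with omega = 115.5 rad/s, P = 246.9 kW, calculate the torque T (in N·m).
Model: a rotating shaft transmitting power at angular speed omega, so P = T·omega.
Solve for T: T = P / omega.
Convert to SI units:
  P = 246.9 kW = 246900 W
Substitute:
  T = 246900 / 115.5
  T = 2138 N·m
Final answer: T = 2138 N·m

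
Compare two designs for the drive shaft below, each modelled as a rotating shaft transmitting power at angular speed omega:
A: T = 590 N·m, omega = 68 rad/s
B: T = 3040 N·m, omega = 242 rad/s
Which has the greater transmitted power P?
Model: a rotating shaft transmitting power at angular speed omega, so P = T·omega (SI units).
  A: P = 590 × 68 = 40120 W = 40.12 kW
  B: P = 3040 × 242 = 735700 W = 735.7 kW
735.7 kW > 40.12 kW, so B is larger.
Final answer: B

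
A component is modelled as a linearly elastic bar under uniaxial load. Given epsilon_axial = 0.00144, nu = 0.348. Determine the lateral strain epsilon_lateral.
Model: a linearly elastic bar under uniaxial load, so epsilon_lateral = -nu·epsilon_axial.
Substitute:
  epsilon_lateral = -(0.348 × 0.00144)
  epsilon_lateral = -0.0005011
Final answer: epsilon_lateral = -0.0005011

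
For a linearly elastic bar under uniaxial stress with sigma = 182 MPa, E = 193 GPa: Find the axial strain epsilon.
Model: a linearly elastic bar under uniaxial stress, so epsilon = sigma / E.
Convert to SI units:
  sigma = 182 MPa = 1.82 × 10⁸ Pa
  E = 193 GPa = 1.93 × 10¹¹ Pa
Substitute:
  epsilon = (1.82 × 10⁸) / (1.93 × 10¹¹)
  epsilon = 0.000943
Final answer: epsilon = 0.000943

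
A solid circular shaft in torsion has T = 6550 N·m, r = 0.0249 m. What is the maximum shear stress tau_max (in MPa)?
Model: a solid circular shaft in torsion, so tau_max = (2·T) / (π·r^3).
Substitute:
  tau_max = (2 × 6550) / (π × 0.0249^3)
  tau_max = 2.701 × 10⁸ Pa
Convert: tau_max = 2.701 × 10⁸ Pa = 270.1 MPa
Final answer: tau_max = 270.1 MPa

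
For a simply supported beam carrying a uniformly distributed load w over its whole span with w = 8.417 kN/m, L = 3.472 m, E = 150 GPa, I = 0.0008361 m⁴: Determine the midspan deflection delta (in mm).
Model: a simply supported beam carrying a uniformly distributed load w over its whole span, so delta = (5·w·L^4) / (384·E·I).
Convert to SI units:
  w = 8.417 kN/m = 8417 N/m
  E = 150 GPa = 1.5 × 10¹¹ Pa
Substitute:
  delta = (5 × 8417 × 3.472^4) / (384 × (1.5 × 10¹¹) × 0.0008361)
  delta = 0.000127 m
Convert: delta = 0.000127 m = 0.127 mm
Final answer: delta = 0.127 mm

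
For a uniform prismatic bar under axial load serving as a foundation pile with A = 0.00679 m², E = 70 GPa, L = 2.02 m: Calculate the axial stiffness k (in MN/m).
Model: a uniform prismatic bar under axial load, so k = (A·E) / L.
Convert to SI units:
  E = 70 GPa = 7 × 10¹⁰ Pa
Substitute:
  k = (0.00679 × (7 × 10¹⁰)) / 2.02
  k = 2.353 × 10⁸ N/m
Convert: k = 2.353 × 10⁸ N/m = 235.3 MN/m
Final answer: k = 235.3 MN/m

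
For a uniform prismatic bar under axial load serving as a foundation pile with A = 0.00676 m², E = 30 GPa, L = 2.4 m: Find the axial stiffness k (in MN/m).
Model: a uniform prismatic bar under axial load, so k = (A·E) / L.
Convert to SI units:
  E = 30 GPa = 3 × 10¹⁰ Pa
Substitute:
  k = (0.00676 × (3 × 10¹⁰)) / 2.4
  k = 8.45 × 10⁷ N/m
Convert: k = 8.45 × 10⁷ N/m = 84.5 MN/m
Final answer: k = 84.5 MN/m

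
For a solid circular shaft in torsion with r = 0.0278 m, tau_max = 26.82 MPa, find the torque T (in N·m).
Model: a solid circular shaft in torsion, so tau_max = (2·T) / (π·r^3).
Solve for T: T = (π·tau_max·r^3) / 2.
Convert to SI units:
  tau_max = 26.82 MPa = 2.682 × 10⁷ Pa
Substitute:
  T = (π × (2.682 × 10⁷) × 0.0278^3) / 2
  T = 905.1 N·m
Final answer: T = 905.1 N·m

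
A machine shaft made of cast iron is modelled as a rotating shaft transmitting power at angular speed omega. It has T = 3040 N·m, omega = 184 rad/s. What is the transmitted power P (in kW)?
Model: a rotating shaft transmitting power at angular speed omega, so P = T·omega.
Substitute:
  P = 3040 × 184
  P = 559400 W
Convert: P = 559400 W = 559.4 kW
Final answer: P = 559.4 kW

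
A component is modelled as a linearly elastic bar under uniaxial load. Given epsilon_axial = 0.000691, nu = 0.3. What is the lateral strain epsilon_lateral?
Model: a linearly elastic bar under uniaxial load, so epsilon_lateral = -nu·epsilon_axial.
Substitute:
  epsilon_lateral = -(0.3 × 0.000691)
  epsilon_lateral = -0.0002073
Final answer: epsilon_lateral = -0.0002073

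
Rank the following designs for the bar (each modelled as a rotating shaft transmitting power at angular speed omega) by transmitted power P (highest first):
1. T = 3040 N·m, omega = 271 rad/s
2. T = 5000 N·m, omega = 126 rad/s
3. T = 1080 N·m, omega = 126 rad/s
Model: a rotating shaft transmitting power at angular speed omega, so P = T·omega (SI units).
  Case 1: P = 3040 × 271 = 823800 W = 823.8 kW
  Case 2: P = 5000 × 126 = 630000 W = 630 kW
  Case 3: P = 1080 × 126 = 136100 W = 136.1 kW
Ordering: 823.8 kW (case 1) > 630 kW (case 2) > 136.1 kW (case 3)
Final answer: 1, 2, 3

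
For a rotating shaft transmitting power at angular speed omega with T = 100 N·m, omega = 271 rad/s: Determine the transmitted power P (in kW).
Model: a rotating shaft transmitting power at angular speed omega, so P = T·omega.
Substitute:
  P = 100 × 271
  P = 27100 W
Convert: P = 27100 W = 27.1 kW
Final answer: P = 27.1 kW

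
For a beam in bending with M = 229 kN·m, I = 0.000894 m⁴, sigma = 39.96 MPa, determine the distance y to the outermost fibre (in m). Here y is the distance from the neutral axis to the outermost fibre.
Model: a beam in bending, so sigma = (M·y) / I.
Solve for y: y = (sigma·I) / M.
Convert to SI units:
  M = 229 kN·m = 229000 N·m
  sigma = 39.96 MPa = 3.996 × 10⁷ Pa
Substitute:
  y = ((3.996 × 10⁷) × 0.000894) / 229000
  y = 0.156 m
Final answer: y = 0.156 m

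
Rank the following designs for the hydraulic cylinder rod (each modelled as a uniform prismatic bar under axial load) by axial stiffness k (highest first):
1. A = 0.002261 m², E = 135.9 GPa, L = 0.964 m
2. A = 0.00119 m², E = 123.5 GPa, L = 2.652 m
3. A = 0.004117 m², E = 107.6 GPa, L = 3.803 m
Model: a uniform prismatic bar under axial load, so k = (A·E) / L (SI units).
  Case 1: k = (0.002261 × (1.359 × 10¹¹)) / 0.964 = 3.187 × 10⁸ N/m = 318.7 MN/m
  Case 2: k = (0.00119 × (1.235 × 10¹¹)) / 2.652 = 5.542 × 10⁷ N/m = 55.42 MN/m
  Case 3: k = (0.004117 × (1.076 × 10¹¹)) / 3.803 = 1.165 × 10⁸ N/m = 116.5 MN/m
Ordering: 318.7 MN/m (case 1) > 116.5 MN/m (case 3) > 55.42 MN/m (case 2)
Final answer: 1, 3, 2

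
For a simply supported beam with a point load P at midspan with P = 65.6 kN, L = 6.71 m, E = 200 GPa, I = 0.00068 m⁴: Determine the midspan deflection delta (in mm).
Model: a simply supported beam with a point load P at midspan, so delta = (P·L^3) / (48·E·I).
Convert to SI units:
  P = 65.6 kN = 65600 N
  E = 200 GPa = 2 × 10¹¹ Pa
Substitute:
  delta = (65600 × 6.71^3) / (48 × (2 × 10¹¹) × 0.00068)
  delta = 0.003036 m
Convert: delta = 0.003036 m = 3.036 mm
Final answer: delta = 3.036 mm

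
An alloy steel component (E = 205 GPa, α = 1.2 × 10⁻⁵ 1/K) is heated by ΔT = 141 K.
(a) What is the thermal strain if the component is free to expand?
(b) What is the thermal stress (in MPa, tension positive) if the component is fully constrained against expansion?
(a) Free thermal strain ε_th = α·ΔT = (1.2 × 10⁻⁵) × 141 = 0.001692
(b) Fully constrained, the expansion is suppressed, so σ = -E·α·ΔT. Convert E = 205 GPa = 2.05 × 10¹¹ Pa.
  σ = -(2.05 × 10¹¹) × (1.2 × 10⁻⁵) × 141 = -3.469 × 10⁸ Pa = -346.9 MPa (compressive)
Final answer: (a) ε_th = 0.001692, (b) σ = -346.9 MPa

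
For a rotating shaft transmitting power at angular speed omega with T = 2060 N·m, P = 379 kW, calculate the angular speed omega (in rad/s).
Model: a rotating shaft transmitting power at angular speed omega, so P = T·omega.
Solve for omega: omega = P / T.
Convert to SI units:
  P = 379 kW = 379000 W
Substitute:
  omega = 379000 / 2060
  omega = 184 rad/s
Final answer: omega = 184 rad/s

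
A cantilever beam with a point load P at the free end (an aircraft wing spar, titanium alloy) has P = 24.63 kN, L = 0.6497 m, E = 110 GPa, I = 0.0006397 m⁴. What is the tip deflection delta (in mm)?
Model: a cantilever beam with a point load P at the free end, so delta = (P·L^3) / (3·E·I).
Convert to SI units:
  P = 24.63 kN = 24630 N
  E = 110 GPa = 1.1 × 10¹¹ Pa
Substitute:
  delta = (24630 × 0.6497^3) / (3 × (1.1 × 10¹¹) × 0.0006397)
  delta = 3.2 × 10⁻⁵ m
Convert: delta = 3.2 × 10⁻⁵ m = 0.032 mm
Final answer: delta = 0.032 mm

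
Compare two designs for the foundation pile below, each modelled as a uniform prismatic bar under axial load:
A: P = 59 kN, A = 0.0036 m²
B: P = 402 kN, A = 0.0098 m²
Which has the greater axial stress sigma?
Model: a uniform prismatic bar under axial load, so sigma = P / A (SI units).
  A: sigma = 59000 / 0.0036 = 1.639 × 10⁷ Pa = 16.39 MPa
  B: sigma = 402000 / 0.0098 = 4.102 × 10⁷ Pa = 41.02 MPa
41.02 MPa > 16.39 MPa, so B is larger.
Final answer: B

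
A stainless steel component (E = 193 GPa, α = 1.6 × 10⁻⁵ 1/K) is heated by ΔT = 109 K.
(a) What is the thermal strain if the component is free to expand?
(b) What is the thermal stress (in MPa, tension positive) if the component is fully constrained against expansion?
(a) Free thermal strain ε_th = α·ΔT = (1.6 × 10⁻⁵) × 109 = 0.001744
(b) Fully constrained, the expansion is suppressed, so σ = -E·α·ΔT. Convert E = 193 GPa = 1.93 × 10¹¹ Pa.
  σ = -(1.93 × 10¹¹) × (1.6 × 10⁻⁵) × 109 = -3.366 × 10⁸ Pa = -336.6 MPa (compressive)
Final answer: (a) ε_th = 0.001744, (b) σ = -336.6 MPa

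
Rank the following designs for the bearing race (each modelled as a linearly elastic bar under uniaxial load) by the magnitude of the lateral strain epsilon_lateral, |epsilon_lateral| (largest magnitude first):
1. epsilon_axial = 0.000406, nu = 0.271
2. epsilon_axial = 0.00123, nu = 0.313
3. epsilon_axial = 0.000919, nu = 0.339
Model: a linearly elastic bar under uniaxial load, so epsilon_lateral = -nu·epsilon_axial (SI units).
  Case 1: epsilon_lateral = -(0.271 × 0.000406) = -0.00011
  Case 2: epsilon_lateral = -(0.313 × 0.00123) = -0.000385
  Case 3: epsilon_lateral = -(0.339 × 0.000919) = -0.0003115
Ordering by |epsilon_lateral|: 0.000385 (case 2) > 0.0003115 (case 3) > 0.00011 (case 1)
Final answer: 2, 3, 1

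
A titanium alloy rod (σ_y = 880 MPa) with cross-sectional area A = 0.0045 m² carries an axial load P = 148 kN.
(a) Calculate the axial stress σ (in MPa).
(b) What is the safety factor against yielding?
(a) Axial stress σ = P/A. Convert P = 148 kN = 148000 N.
  σ = 148000 / 0.0045 = 3.289 × 10⁷ Pa = 32.89 MPa
(b) Safety factor SF = σ_y/σ = 880 / 32.89 = 26.76
Final answer: (a) σ = 32.89 MPa, (b) SF = 26.76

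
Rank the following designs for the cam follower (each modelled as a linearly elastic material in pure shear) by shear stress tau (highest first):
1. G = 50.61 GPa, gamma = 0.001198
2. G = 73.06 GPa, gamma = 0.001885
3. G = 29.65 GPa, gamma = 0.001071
Model: a linearly elastic material in pure shear, so tau = G·gamma (SI units).
  Case 1: tau = (5.061 × 10¹⁰) × 0.001198 = 6.063 × 10⁷ Pa = 60.63 MPa
  Case 2: tau = (7.306 × 10¹⁰) × 0.001885 = 1.377 × 10⁸ Pa = 137.7 MPa
  Case 3: tau = (2.965 × 10¹⁰) × 0.001071 = 3.176 × 10⁷ Pa = 31.76 MPa
Ordering: 137.7 MPa (case 2) > 60.63 MPa (case 1) > 31.76 MPa (case 3)
Final answer: 2, 1, 3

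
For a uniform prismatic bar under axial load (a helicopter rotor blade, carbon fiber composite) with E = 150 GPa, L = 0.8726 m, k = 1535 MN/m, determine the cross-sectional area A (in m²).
Model: a uniform prismatic bar under axial load, so k = (A·E) / L.
Solve for A: A = (k·L) / E.
Convert to SI units:
  E = 150 GPa = 1.5 × 10¹¹ Pa
  k = 1535 MN/m = 1.535 × 10⁹ N/m
Substitute:
  A = ((1.535 × 10⁹) × 0.8726) / (1.5 × 10¹¹)
  A = 0.00893 m²
Final answer: A = 0.00893 m²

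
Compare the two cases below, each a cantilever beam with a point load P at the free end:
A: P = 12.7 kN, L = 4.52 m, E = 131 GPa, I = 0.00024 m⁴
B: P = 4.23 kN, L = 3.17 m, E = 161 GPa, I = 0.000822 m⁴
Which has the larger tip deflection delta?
Model: a cantilever beam with a point load P at the free end, so delta = (P·L^3) / (3·E·I) (SI units).
  A: delta = (12700 × 4.52^3) / (3 × (1.31 × 10¹¹) × 0.00024) = 0.01243 m = 12.43 mm
  B: delta = (4230 × 3.17^3) / (3 × (1.61 × 10¹¹) × 0.000822) = 0.0003394 m = 0.3394 mm
12.43 mm > 0.3394 mm, so A is larger.
Final answer: A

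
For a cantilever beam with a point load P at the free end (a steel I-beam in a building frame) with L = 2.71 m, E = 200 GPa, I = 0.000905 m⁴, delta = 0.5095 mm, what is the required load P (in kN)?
Model: a cantilever beam with a point load P at the free end, so delta = (P·L^3) / (3·E·I).
Solve for P: P = (3·delta·E·I) / L^3.
Convert to SI units:
  E = 200 GPa = 2 × 10¹¹ Pa
  delta = 0.5095 mm = 0.0005095 m
Substitute:
  P = (3 × 0.0005095 × (2 × 10¹¹) × 0.000905) / 2.71^3
  P = 13900 N
Convert: P = 13900 N = 13.9 kN
Final answer: P = 13.9 kN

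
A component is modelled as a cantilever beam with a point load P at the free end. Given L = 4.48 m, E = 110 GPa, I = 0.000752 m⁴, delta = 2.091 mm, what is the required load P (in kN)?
Model: a cantilever beam with a point load P at the free end, so delta = (P·L^3) / (3·E·I).
Solve for P: P = (3·delta·E·I) / L^3.
Convert to SI units:
  E = 110 GPa = 1.1 × 10¹¹ Pa
  delta = 2.091 mm = 0.002091 m
Substitute:
  P = (3 × 0.002091 × (1.1 × 10¹¹) × 0.000752) / 4.48^3
  P = 5771 N
Convert: P = 5771 N = 5.771 kN
Final answer: P = 5.771 kN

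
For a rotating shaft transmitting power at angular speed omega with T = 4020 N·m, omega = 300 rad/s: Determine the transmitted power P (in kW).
Model: a rotating shaft transmitting power at angular speed omega, so P = T·omega.
Substitute:
  P = 4020 × 300
  P = 1.206 × 10⁶ W
Convert: P = 1.206 × 10⁶ W = 1206 kW
Final answer: P = 1206 kW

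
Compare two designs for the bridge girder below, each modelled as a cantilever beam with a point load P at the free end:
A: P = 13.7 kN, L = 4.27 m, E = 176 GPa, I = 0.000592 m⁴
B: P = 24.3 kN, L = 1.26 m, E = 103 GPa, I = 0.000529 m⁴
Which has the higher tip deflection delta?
Model: a cantilever beam with a point load P at the free end, so delta = (P·L^3) / (3·E·I) (SI units).
  A: delta = (13700 × 4.27^3) / (3 × (1.76 × 10¹¹) × 0.000592) = 0.003412 m = 3.412 mm
  B: delta = (24300 × 1.26^3) / (3 × (1.03 × 10¹¹) × 0.000529) = 0.0002974 m = 0.2974 mm
3.412 mm > 0.2974 mm, so A is larger.
Final answer: A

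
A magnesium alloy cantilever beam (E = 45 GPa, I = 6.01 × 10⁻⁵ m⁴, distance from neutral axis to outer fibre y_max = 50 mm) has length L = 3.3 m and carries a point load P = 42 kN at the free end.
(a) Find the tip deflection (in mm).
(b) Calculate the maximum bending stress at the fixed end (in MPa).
(a) Tip deflection of a cantilever with an end point load: δ = P·L^3 / (3·E·I). Convert P = 42 kN = 42000 N, E = 45 GPa = 4.5 × 10¹⁰ Pa.
  δ = (42000 × 3.3^3) / (3 × (4.5 × 10¹⁰) × (6.01 × 10⁻⁵)) = 0.186 m = 186 mm
(b) Maximum bending moment at the fixed end: M = P·L = 42000 × 3.3 = 138600 N·m. Convert y_max = 50 mm = 0.05 m.
  σ = M·y_max / I = (138600 × 0.05) / (6.01 × 10⁻⁵) = 1.153 × 10⁸ Pa = 115.3 MPa
Final answer: (a) δ = 186 mm, (b) σ = 115.3 MPa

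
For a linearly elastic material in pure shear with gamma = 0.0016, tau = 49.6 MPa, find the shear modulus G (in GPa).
Model: a linearly elastic material in pure shear, so tau = G·gamma.
Solve for G: G = tau / gamma.
Convert to SI units:
  tau = 49.6 MPa = 4.96 × 10⁷ Pa
Substitute:
  G = (4.96 × 10⁷) / 0.0016
  G = 3.1 × 10¹⁰ Pa
Convert: G = 3.1 × 10¹⁰ Pa = 31 GPa
Final answer: G = 31 GPa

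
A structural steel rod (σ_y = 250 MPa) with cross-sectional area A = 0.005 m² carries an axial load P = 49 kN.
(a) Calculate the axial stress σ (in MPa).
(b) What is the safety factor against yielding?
(a) Axial stress σ = P/A. Convert P = 49 kN = 49000 N.
  σ = 49000 / 0.005 = 9.8 × 10⁶ Pa = 9.8 MPa
(b) Safety factor SF = σ_y/σ = 250 / 9.8 = 25.51
Final answer: (a) σ = 9.8 MPa, (b) SF = 25.51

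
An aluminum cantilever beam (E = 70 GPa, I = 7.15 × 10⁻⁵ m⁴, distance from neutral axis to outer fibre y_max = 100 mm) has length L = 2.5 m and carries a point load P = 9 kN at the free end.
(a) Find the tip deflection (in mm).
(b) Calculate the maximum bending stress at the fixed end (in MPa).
(a) Tip deflection of a cantilever with an end point load: δ = P·L^3 / (3·E·I). Convert P = 9 kN = 9000 N, E = 70 GPa = 7 × 10¹⁰ Pa.
  δ = (9000 × 2.5^3) / (3 × (7 × 10¹⁰) × (7.15 × 10⁻⁵)) = 0.009366 m = 9.366 mm
(b) Maximum bending moment at the fixed end: M = P·L = 9000 × 2.5 = 22500 N·m. Convert y_max = 100 mm = 0.1 m.
  σ = M·y_max / I = (22500 × 0.1) / (7.15 × 10⁻⁵) = 3.147 × 10⁷ Pa = 31.47 MPa
Final answer: (a) δ = 9.366 mm, (b) σ = 31.47 MPa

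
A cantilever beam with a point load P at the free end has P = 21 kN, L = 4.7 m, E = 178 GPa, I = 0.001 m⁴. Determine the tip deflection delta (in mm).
Model: a cantilever beam with a point load P at the free end, so delta = (P·L^3) / (3·E·I).
Convert to SI units:
  P = 21 kN = 21000 N
  E = 178 GPa = 1.78 × 10¹¹ Pa
Substitute:
  delta = (21000 × 4.7^3) / (3 × (1.78 × 10¹¹) × 0.001)
  delta = 0.004083 m
Convert: delta = 0.004083 m = 4.083 mm
Final answer: delta = 4.083 mm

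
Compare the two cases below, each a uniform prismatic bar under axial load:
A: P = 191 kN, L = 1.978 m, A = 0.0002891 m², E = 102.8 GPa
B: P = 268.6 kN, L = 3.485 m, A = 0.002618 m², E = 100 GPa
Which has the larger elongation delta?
Model: a uniform prismatic bar under axial load, so delta = (P·L) / (A·E) (SI units).
  A: delta = (191000 × 1.978) / (0.0002891 × (1.028 × 10¹¹)) = 0.01271 m = 12.71 mm
  B: delta = (268600 × 3.485) / (0.002618 × (1 × 10¹¹)) = 0.003576 m = 3.576 mm
12.71 mm > 3.576 mm, so A is larger.
Final answer: A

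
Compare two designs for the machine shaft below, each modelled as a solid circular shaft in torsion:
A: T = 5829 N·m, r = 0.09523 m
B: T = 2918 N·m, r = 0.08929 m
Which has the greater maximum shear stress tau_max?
Model: a solid circular shaft in torsion, so tau_max = (2·T) / (π·r^3) (SI units).
  A: tau_max = (2 × 5829) / (π × 0.09523^3) = 4.297 × 10⁶ Pa = 4.297 MPa
  B: tau_max = (2 × 2918) / (π × 0.08929^3) = 2.609 × 10⁶ Pa = 2.609 MPa
4.297 MPa > 2.609 MPa, so A is larger.
Final answer: A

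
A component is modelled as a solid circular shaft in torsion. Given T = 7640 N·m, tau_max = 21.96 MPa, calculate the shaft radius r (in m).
Model: a solid circular shaft in torsion, so tau_max = (2·T) / (π·r^3).
Solve for r: r = ((2·T) / (π·tau_max))^(1/3).
Convert to SI units:
  tau_max = 21.96 MPa = 2.196 × 10⁷ Pa
Substitute:
  r = ((2 × 7640) / (π × (2.196 × 10⁷)))^(1/3)
  r = 0.0605 m
Final answer: r = 0.0605 m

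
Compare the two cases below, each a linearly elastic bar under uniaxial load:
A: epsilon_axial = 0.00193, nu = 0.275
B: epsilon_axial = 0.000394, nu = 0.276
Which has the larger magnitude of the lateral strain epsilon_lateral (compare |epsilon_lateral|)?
Model: a linearly elastic bar under uniaxial load, so epsilon_lateral = -nu·epsilon_axial (SI units).
  A: epsilon_lateral = -(0.275 × 0.00193) = -0.0005308
  B: epsilon_lateral = -(0.276 × 0.000394) = -0.0001087
|epsilon_lateral|: A = 0.0005308, B = 0.0001087, so A is larger in magnitude.
Final answer: A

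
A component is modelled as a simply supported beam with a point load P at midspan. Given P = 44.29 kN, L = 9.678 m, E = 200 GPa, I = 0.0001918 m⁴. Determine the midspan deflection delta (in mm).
Model: a simply supported beam with a point load P at midspan, so delta = (P·L^3) / (48·E·I).
Convert to SI units:
  P = 44.29 kN = 44290 N
  E = 200 GPa = 2 × 10¹¹ Pa
Substitute:
  delta = (44290 × 9.678^3) / (48 × (2 × 10¹¹) × 0.0001918)
  delta = 0.0218 m
Convert: delta = 0.0218 m = 21.8 mm
Final answer: delta = 21.8 mm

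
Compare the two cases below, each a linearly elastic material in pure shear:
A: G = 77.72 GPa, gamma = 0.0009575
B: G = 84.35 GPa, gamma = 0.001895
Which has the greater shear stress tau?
Model: a linearly elastic material in pure shear, so tau = G·gamma (SI units).
  A: tau = (7.772 × 10¹⁰) × 0.0009575 = 7.442 × 10⁷ Pa = 74.42 MPa
  B: tau = (8.435 × 10¹⁰) × 0.001895 = 1.598 × 10⁸ Pa = 159.8 MPa
159.8 MPa > 74.42 MPa, so B is larger.
Final answer: B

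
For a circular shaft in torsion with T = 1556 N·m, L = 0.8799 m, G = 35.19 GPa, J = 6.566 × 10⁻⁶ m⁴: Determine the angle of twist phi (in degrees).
Model: a circular shaft in torsion, so phi = (T·L) / (G·J).
Convert to SI units:
  G = 35.19 GPa = 3.519 × 10¹⁰ Pa
Substitute:
  phi = (1556 × 0.8799) / ((3.519 × 10¹⁰) × (6.566 × 10⁻⁶))
  phi = 0.005925 rad
Convert to degrees: phi = 0.005925 × 180/π = 0.3395°
Final answer: phi = 0.3395°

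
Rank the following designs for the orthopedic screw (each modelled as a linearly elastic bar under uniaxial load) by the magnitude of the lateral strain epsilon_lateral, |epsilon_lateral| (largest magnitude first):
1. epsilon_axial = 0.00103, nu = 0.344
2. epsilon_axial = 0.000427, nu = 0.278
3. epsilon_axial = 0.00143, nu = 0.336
Model: a linearly elastic bar under uniaxial load, so epsilon_lateral = -nu·epsilon_axial (SI units).
  Case 1: epsilon_lateral = -(0.344 × 0.00103) = -0.0003543
  Case 2: epsilon_lateral = -(0.278 × 0.000427) = -0.0001187
  Case 3: epsilon_lateral = -(0.336 × 0.00143) = -0.0004805
Ordering by |epsilon_lateral|: 0.0004805 (case 3) > 0.0003543 (case 1) > 0.0001187 (case 2)
Final answer: 3, 1, 2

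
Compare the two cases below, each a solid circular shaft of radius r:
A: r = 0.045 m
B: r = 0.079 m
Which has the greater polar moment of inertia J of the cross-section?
Model: a solid circular shaft of radius r, so J = (π·r^4) / 2 (SI units).
  A: J = (π × 0.045^4) / 2 = 6.441 × 10⁻⁶ m⁴
  B: J = (π × 0.079^4) / 2 = 6.118 × 10⁻⁵ m⁴
6.118 × 10⁻⁵ m⁴ > 6.441 × 10⁻⁶ m⁴, so B is larger.
Final answer: B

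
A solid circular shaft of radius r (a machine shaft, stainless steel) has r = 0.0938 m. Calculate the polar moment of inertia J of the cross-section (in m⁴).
Model: a solid circular shaft of radius r, so J = (π·r^4) / 2.
Substitute:
  J = (π × 0.0938^4) / 2
  J = 0.0001216 m⁴
Final answer: J = 0.0001216 m⁴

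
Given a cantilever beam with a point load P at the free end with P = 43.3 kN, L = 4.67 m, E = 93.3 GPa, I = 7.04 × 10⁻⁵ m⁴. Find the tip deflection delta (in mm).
Model: a cantilever beam with a point load P at the free end, so delta = (P·L^3) / (3·E·I).
Convert to SI units:
  P = 43.3 kN = 43300 N
  E = 93.3 GPa = 9.33 × 10¹⁰ Pa
Substitute:
  delta = (43300 × 4.67^3) / (3 × (9.33 × 10¹⁰) × (7.04 × 10⁻⁵))
  delta = 0.2238 m
Convert: delta = 0.2238 m = 223.8 mm
Final answer: delta = 223.8 mm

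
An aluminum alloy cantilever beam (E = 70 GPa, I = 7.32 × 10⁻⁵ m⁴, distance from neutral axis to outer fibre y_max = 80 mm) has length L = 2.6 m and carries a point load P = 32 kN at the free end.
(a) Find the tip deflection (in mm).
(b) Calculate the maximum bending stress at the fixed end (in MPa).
(a) Tip deflection of a cantilever with an end point load: δ = P·L^3 / (3·E·I). Convert P = 32 kN = 32000 N, E = 70 GPa = 7 × 10¹⁰ Pa.
  δ = (32000 × 2.6^3) / (3 × (7 × 10¹⁰) × (7.32 × 10⁻⁵)) = 0.03659 m = 36.59 mm
(b) Maximum bending moment at the fixed end: M = P·L = 32000 × 2.6 = 83200 N·m. Convert y_max = 80 mm = 0.08 m.
  σ = M·y_max / I = (83200 × 0.08) / (7.32 × 10⁻⁵) = 9.093 × 10⁷ Pa = 90.93 MPa
Final answer: (a) δ = 36.59 mm, (b) σ = 90.93 MPa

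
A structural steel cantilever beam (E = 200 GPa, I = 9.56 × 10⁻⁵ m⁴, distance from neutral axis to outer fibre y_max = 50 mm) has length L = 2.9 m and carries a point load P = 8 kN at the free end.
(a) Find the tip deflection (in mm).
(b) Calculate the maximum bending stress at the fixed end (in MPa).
(a) Tip deflection of a cantilever with an end point load: δ = P·L^3 / (3·E·I). Convert P = 8 kN = 8000 N, E = 200 GPa = 2 × 10¹¹ Pa.
  δ = (8000 × 2.9^3) / (3 × (2 × 10¹¹) × (9.56 × 10⁻⁵)) = 0.003402 m = 3.402 mm
(b) Maximum bending moment at the fixed end: M = P·L = 8000 × 2.9 = 23200 N·m. Convert y_max = 50 mm = 0.05 m.
  σ = M·y_max / I = (23200 × 0.05) / (9.56 × 10⁻⁵) = 1.213 × 10⁷ Pa = 12.13 MPa
Final answer: (a) δ = 3.402 mm, (b) σ = 12.13 MPa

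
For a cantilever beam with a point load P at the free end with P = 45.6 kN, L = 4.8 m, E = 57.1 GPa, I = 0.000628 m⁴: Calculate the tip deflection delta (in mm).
Model: a cantilever beam with a point load P at the free end, so delta = (P·L^3) / (3·E·I).
Convert to SI units:
  P = 45.6 kN = 45600 N
  E = 57.1 GPa = 5.71 × 10¹⁰ Pa
Substitute:
  delta = (45600 × 4.8^3) / (3 × (5.71 × 10¹⁰) × 0.000628)
  delta = 0.04688 m
Convert: delta = 0.04688 m = 46.88 mm
Final answer: delta = 46.88 mm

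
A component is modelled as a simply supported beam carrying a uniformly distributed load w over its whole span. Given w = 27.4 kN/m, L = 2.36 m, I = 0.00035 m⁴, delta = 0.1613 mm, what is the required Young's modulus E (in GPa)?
Model: a simply supported beam carrying a uniformly distributed load w over its whole span, so delta = (5·w·L^4) / (384·E·I).
Solve for E: E = (5·w·L^4) / (384·delta·I).
Convert to SI units:
  w = 27.4 kN/m = 27400 N/m
  delta = 0.1613 mm = 0.0001613 m
Substitute:
  E = (5 × 27400 × 2.36^4) / (384 × 0.0001613 × 0.00035)
  E = 1.96 × 10¹¹ Pa
Convert: E = 1.96 × 10¹¹ Pa = 196 GPa
Final answer: E = 196 GPa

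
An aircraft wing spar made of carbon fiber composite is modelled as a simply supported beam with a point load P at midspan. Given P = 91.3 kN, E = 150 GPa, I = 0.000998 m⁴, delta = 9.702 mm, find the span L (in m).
Model: a simply supported beam with a point load P at midspan, so delta = (P·L^3) / (48·E·I).
Solve for L: L = ((48·delta·E·I) / P)^(1/3).
Convert to SI units:
  P = 91.3 kN = 91300 N
  E = 150 GPa = 1.5 × 10¹¹ Pa
  delta = 9.702 mm = 0.009702 m
Substitute:
  L = ((48 × 0.009702 × (1.5 × 10¹¹) × 0.000998) / 91300)^(1/3)
  L = 9.14 m
Final answer: L = 9.14 m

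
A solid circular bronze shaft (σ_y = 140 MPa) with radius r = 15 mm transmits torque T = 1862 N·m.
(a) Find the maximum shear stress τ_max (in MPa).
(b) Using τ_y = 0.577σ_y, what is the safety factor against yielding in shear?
(a) For a solid circular shaft, τ_max = T·r/J with J = π·r^4/2, i.e. τ_max = 2·T / (π·r^3). Convert r = 15 mm = 0.015 m.
  τ_max = (2 × 1862) / (π × 0.015^3) = 3.512 × 10⁸ Pa = 351.2 MPa
(b) τ_y = 0.577 × 140 = 80.78 MPa
  SF = τ_y/τ_max = 80.78 / 351.2 = 0.23
Final answer: (a) τ_max = 351.2 MPa, (b) SF = 0.23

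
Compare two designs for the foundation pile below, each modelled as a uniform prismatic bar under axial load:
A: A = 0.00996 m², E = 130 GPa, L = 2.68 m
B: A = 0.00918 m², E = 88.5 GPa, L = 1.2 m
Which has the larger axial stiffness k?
Model: a uniform prismatic bar under axial load, so k = (A·E) / L (SI units).
  A: k = (0.00996 × (1.3 × 10¹¹)) / 2.68 = 4.831 × 10⁸ N/m = 483.1 MN/m
  B: k = (0.00918 × (8.85 × 10¹⁰)) / 1.2 = 6.77 × 10⁸ N/m = 677 MN/m
677 MN/m > 483.1 MN/m, so B is larger.
Final answer: B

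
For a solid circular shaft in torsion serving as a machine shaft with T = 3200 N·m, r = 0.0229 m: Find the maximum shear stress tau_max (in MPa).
Model: a solid circular shaft in torsion, so tau_max = (2·T) / (π·r^3).
Substitute:
  tau_max = (2 × 3200) / (π × 0.0229^3)
  tau_max = 1.696 × 10⁸ Pa
Convert: tau_max = 1.696 × 10⁸ Pa = 169.6 MPa
Final answer: tau_max = 169.6 MPa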